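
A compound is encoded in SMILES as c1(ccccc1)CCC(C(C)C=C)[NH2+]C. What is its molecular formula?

Heavy atoms from the SMILES: 14 C, 1 N.
Implicit hydrogens by atom environment:
  5 × C (aromatic): 1 H each → 5
  3 × C: 2 H each → 6
  3 × C: 1 H each → 3
  2 × C: 3 H each → 6
  1 × C (aromatic): no H
  1 × N (charge +1): 2 H
  Total hydrogens = 22.
Net charge +1.
Molecular formula: C14H22N+

C14H22N+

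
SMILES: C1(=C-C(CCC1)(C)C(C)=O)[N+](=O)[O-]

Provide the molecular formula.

Heavy atoms from the SMILES: 9 C, 1 N, 3 O.
Implicit hydrogens by atom environment:
  3 × C: 2 H each → 6
  3 × C: no H
  2 × C: 3 H each → 6
  2 × O: no H
  1 × C: 1 H
  1 × N (charge +1): no H
  1 × O (charge -1): no H
  Total hydrogens = 13.
Molecular formula: C9H13NO3

C9H13NO3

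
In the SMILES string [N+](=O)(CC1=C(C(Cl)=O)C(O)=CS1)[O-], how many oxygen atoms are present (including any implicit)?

4

The symbol for oxygen appears 4 times in the SMILES.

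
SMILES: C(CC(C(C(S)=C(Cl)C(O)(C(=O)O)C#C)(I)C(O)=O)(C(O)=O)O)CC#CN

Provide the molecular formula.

Heavy atoms from the SMILES: 15 C, 1 Cl, 1 I, 1 N, 8 O, 1 S.
Implicit hydrogens by atom environment:
  11 × C: no H
  5 × O: 1 H each → 5
  3 × C: 2 H each → 6
  3 × O: no H
  1 × C: 1 H
  1 × Cl: no H
  1 × I: no H
  1 × N: 2 H
  1 × S: 1 H
  Total hydrogens = 15.
Molecular formula: C15H15ClINO8S

C15H15ClINO8S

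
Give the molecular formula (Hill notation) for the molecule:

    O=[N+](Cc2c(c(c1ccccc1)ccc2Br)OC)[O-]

C14H12BrNO3

Heavy atoms from the SMILES: 1 Br, 14 C, 1 N, 3 O.
Implicit hydrogens by atom environment:
  7 × C (aromatic): 1 H each → 7
  5 × C (aromatic): no H
  2 × O: no H
  1 × Br: no H
  1 × C: 3 H
  1 × C: 2 H
  1 × N (charge +1): no H
  1 × O (charge -1): no H
  Total hydrogens = 12.
Molecular formula: C14H12BrNO3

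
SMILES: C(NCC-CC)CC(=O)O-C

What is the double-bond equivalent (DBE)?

1

Molecular formula from the SMILES: C8H17NO2.
DoU = (2C + 2 + N − H − X)/2 = (2·8 + 2 + 1 − 17 − 0)/2 = 2/2 = 1.
(Structurally: 0 ring(s) + 1 π bond(s) = 1.)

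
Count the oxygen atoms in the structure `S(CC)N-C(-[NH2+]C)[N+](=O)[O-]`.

The symbol for oxygen appears 2 times in the SMILES.

2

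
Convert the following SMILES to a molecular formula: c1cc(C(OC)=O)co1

Heavy atoms from the SMILES: 6 C, 3 O.
Implicit hydrogens by atom environment:
  3 × C (aromatic): 1 H each → 3
  2 × O: no H
  1 × C: 3 H
  1 × C (aromatic): no H
  1 × C: no H
  1 × O (aromatic): no H
  Total hydrogens = 6.
Molecular formula: C6H6O3

C6H6O3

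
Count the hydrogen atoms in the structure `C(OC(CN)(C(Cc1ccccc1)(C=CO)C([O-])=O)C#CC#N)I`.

16

Hydrogens are implicit in SMILES; fill each atom to its normal valence:
  6 × C: no H
  5 × C (aromatic): 1 H each → 5
  3 × C: 2 H each → 6
  2 × C: 1 H each → 2
  2 × O: no H
  1 × C (aromatic): no H
  1 × I: no H
  1 × N: 2 H
  1 × N: no H
  1 × O: 1 H
  1 × O (charge -1): no H
  Total hydrogens = 16.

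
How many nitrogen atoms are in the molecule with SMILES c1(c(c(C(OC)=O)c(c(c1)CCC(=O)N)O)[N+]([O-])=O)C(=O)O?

The symbol for nitrogen appears 2 times in the SMILES.

2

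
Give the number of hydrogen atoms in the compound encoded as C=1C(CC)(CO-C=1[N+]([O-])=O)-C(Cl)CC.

Hydrogens are implicit in SMILES; fill each atom to its normal valence:
  3 × C: 2 H each → 6
  2 × C: 3 H each → 6
  2 × C: 1 H each → 2
  2 × C: no H
  2 × O: no H
  1 × Cl: no H
  1 × N (charge +1): no H
  1 × O (charge -1): no H
  Total hydrogens = 14.

14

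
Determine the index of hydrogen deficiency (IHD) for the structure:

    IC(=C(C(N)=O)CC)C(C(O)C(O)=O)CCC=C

4

Molecular formula from the SMILES: C12H18INO4.
DoU = (2C + 2 + N − H − X)/2 = (2·12 + 2 + 1 − 18 − 1)/2 = 8/2 = 4.
(Structurally: 0 ring(s) + 4 π bond(s) = 4.)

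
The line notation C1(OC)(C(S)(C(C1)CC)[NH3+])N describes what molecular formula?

Heavy atoms from the SMILES: 7 C, 2 N, 1 O, 1 S.
Implicit hydrogens by atom environment:
  2 × C: 3 H each → 6
  2 × C: 2 H each → 4
  2 × C: no H
  1 × C: 1 H
  1 × N (charge +1): 3 H
  1 × N: 2 H
  1 × O: no H
  1 × S: 1 H
  Total hydrogens = 17.
Net charge +1.
Molecular formula: C7H17N2OS+

C7H17N2OS+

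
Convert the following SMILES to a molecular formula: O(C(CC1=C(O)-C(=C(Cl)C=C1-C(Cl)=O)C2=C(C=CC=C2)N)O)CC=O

Heavy atoms from the SMILES: 17 C, 2 Cl, 1 N, 5 O.
Implicit hydrogens by atom environment:
  7 × C (aromatic): no H
  5 × C (aromatic): 1 H each → 5
  3 × O: no H
  2 × C: 2 H each → 4
  2 × C: 1 H each → 2
  2 × Cl: no H
  2 × O: 1 H each → 2
  1 × C: no H
  1 × N: 2 H
  Total hydrogens = 15.
Molecular formula: C17H15Cl2NO5

C17H15Cl2NO5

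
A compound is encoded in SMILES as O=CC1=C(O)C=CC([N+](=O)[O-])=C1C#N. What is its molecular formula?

C8H4N2O4

Heavy atoms from the SMILES: 8 C, 2 N, 4 O.
Implicit hydrogens by atom environment:
  4 × C (aromatic): no H
  2 × C (aromatic): 1 H each → 2
  2 × O: no H
  1 × C: 1 H
  1 × C: no H
  1 × N (charge +1): no H
  1 × N: no H
  1 × O: 1 H
  1 × O (charge -1): no H
  Total hydrogens = 4.
Molecular formula: C8H4N2O4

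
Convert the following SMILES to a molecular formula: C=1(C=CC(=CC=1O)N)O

Heavy atoms from the SMILES: 6 C, 1 N, 2 O.
Implicit hydrogens by atom environment:
  3 × C (aromatic): 1 H each → 3
  3 × C (aromatic): no H
  2 × O: 1 H each → 2
  1 × N: 2 H
  Total hydrogens = 7.
Molecular formula: C6H7NO2

C6H7NO2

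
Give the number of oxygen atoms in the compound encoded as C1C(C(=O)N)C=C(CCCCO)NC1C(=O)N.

3

The symbol for oxygen appears 3 times in the SMILES.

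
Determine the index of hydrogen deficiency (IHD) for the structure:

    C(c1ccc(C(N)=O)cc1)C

5

Molecular formula from the SMILES: C9H11NO.
DoU = (2C + 2 + N − H − X)/2 = (2·9 + 2 + 1 − 11 − 0)/2 = 10/2 = 5.
(Structurally: 1 ring(s) + 4 π bond(s) = 5.)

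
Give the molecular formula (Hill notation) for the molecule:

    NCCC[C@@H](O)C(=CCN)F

C7H15FN2O

Heavy atoms from the SMILES: 7 C, 1 F, 2 N, 1 O.
Implicit hydrogens by atom environment:
  4 × C: 2 H each → 8
  2 × C: 1 H each → 2
  2 × N: 2 H each → 4
  1 × C: no H
  1 × F: no H
  1 × O: 1 H
  Total hydrogens = 15.
Molecular formula: C7H15FN2O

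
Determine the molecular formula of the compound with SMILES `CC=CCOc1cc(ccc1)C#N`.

Heavy atoms from the SMILES: 11 C, 1 N, 1 O.
Implicit hydrogens by atom environment:
  4 × C (aromatic): 1 H each → 4
  2 × C: 1 H each → 2
  2 × C (aromatic): no H
  1 × C: 3 H
  1 × C: 2 H
  1 × C: no H
  1 × N: no H
  1 × O: no H
  Total hydrogens = 11.
Molecular formula: C11H11NO

C11H11NO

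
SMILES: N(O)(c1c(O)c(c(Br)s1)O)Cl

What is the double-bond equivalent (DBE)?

Molecular formula from the SMILES: C4H3BrClNO3S.
DoU = (2C + 2 + N − H − X)/2 = (2·4 + 2 + 1 − 3 − 2)/2 = 6/2 = 3.
(Structurally: 1 ring(s) + 2 π bond(s) = 3.)

3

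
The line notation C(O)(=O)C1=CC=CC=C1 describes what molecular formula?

Heavy atoms from the SMILES: 7 C, 2 O.
Implicit hydrogens by atom environment:
  5 × C (aromatic): 1 H each → 5
  1 × C (aromatic): no H
  1 × C: no H
  1 × O: 1 H
  1 × O: no H
  Total hydrogens = 6.
Molecular formula: C7H6O2

C7H6O2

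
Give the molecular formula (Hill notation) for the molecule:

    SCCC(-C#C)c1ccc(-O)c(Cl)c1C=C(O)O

Heavy atoms from the SMILES: 13 C, 1 Cl, 3 O, 1 S.
Implicit hydrogens by atom environment:
  4 × C (aromatic): no H
  3 × C: 1 H each → 3
  3 × O: 1 H each → 3
  2 × C: 2 H each → 4
  2 × C (aromatic): 1 H each → 2
  2 × C: no H
  1 × Cl: no H
  1 × S: 1 H
  Total hydrogens = 13.
Molecular formula: C13H13ClO3S

C13H13ClO3S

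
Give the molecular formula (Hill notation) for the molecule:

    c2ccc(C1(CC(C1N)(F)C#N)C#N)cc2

C12H10FN3

Heavy atoms from the SMILES: 12 C, 1 F, 3 N.
Implicit hydrogens by atom environment:
  5 × C (aromatic): 1 H each → 5
  4 × C: no H
  2 × N: no H
  1 × C: 2 H
  1 × C: 1 H
  1 × C (aromatic): no H
  1 × F: no H
  1 × N: 2 H
  Total hydrogens = 10.
Molecular formula: C12H10FN3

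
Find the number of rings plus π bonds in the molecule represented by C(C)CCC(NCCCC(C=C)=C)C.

Molecular formula from the SMILES: C13H25N.
DoU = (2C + 2 + N − H − X)/2 = (2·13 + 2 + 1 − 25 − 0)/2 = 4/2 = 2.
(Structurally: 0 ring(s) + 2 π bond(s) = 2.)

2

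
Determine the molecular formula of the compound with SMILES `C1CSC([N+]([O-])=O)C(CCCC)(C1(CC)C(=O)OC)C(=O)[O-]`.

C14H22NO6S-

Heavy atoms from the SMILES: 14 C, 1 N, 6 O, 1 S.
Implicit hydrogens by atom environment:
  6 × C: 2 H each → 12
  4 × C: no H
  4 × O: no H
  3 × C: 3 H each → 9
  2 × O (charge -1): no H
  1 × C: 1 H
  1 × N (charge +1): no H
  1 × S: no H
  Total hydrogens = 22.
Net charge -1.
Molecular formula: C14H22NO6S-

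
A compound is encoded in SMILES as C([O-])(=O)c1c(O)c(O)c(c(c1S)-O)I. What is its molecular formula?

C7H4IO5S-

Heavy atoms from the SMILES: 7 C, 1 I, 5 O, 1 S.
Implicit hydrogens by atom environment:
  6 × C (aromatic): no H
  3 × O: 1 H each → 3
  1 × C: no H
  1 × I: no H
  1 × O: no H
  1 × O (charge -1): no H
  1 × S: 1 H
  Total hydrogens = 4.
Net charge -1.
Molecular formula: C7H4IO5S-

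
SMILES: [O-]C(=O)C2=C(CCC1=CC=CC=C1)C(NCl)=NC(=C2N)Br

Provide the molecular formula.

C14H12BrClN3O2-

Heavy atoms from the SMILES: 1 Br, 14 C, 1 Cl, 3 N, 2 O.
Implicit hydrogens by atom environment:
  6 × C (aromatic): no H
  5 × C (aromatic): 1 H each → 5
  2 × C: 2 H each → 4
  1 × Br: no H
  1 × C: no H
  1 × Cl: no H
  1 × N: 2 H
  1 × N: 1 H
  1 × N (aromatic): no H
  1 × O: no H
  1 × O (charge -1): no H
  Total hydrogens = 12.
Net charge -1.
Molecular formula: C14H12BrClN3O2-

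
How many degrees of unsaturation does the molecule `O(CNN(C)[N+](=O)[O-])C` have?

Molecular formula from the SMILES: C3H9N3O3.
DoU = (2C + 2 + N − H − X)/2 = (2·3 + 2 + 3 − 9 − 0)/2 = 2/2 = 1.
(Structurally: 0 ring(s) + 1 π bond(s) = 1.)

1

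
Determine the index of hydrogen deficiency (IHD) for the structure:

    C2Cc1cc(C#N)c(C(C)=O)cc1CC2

8

Molecular formula from the SMILES: C13H13NO.
DoU = (2C + 2 + N − H − X)/2 = (2·13 + 2 + 1 − 13 − 0)/2 = 16/2 = 8.
(Structurally: 2 ring(s) + 6 π bond(s) = 8.)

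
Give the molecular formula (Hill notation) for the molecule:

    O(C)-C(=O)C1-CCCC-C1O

C8H14O3

Heavy atoms from the SMILES: 8 C, 3 O.
Implicit hydrogens by atom environment:
  4 × C: 2 H each → 8
  2 × C: 1 H each → 2
  2 × O: no H
  1 × C: 3 H
  1 × C: no H
  1 × O: 1 H
  Total hydrogens = 14.
Molecular formula: C8H14O3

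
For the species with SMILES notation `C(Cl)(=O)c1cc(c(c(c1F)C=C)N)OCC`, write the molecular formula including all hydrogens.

Heavy atoms from the SMILES: 11 C, 1 Cl, 1 F, 1 N, 2 O.
Implicit hydrogens by atom environment:
  5 × C (aromatic): no H
  2 × C: 2 H each → 4
  2 × O: no H
  1 × C: 3 H
  1 × C (aromatic): 1 H
  1 × C: 1 H
  1 × C: no H
  1 × Cl: no H
  1 × F: no H
  1 × N: 2 H
  Total hydrogens = 11.
Molecular formula: C11H11ClFNO2

C11H11ClFNO2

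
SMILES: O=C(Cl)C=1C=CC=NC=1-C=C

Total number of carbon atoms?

8

The symbol for carbon appears 8 times in the SMILES. (Cl is a single chlorine, not C + l.)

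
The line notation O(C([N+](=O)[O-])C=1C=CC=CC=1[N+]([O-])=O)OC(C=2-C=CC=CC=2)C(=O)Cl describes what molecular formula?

C15H11ClN2O7

Heavy atoms from the SMILES: 15 C, 1 Cl, 2 N, 7 O.
Implicit hydrogens by atom environment:
  9 × C (aromatic): 1 H each → 9
  5 × O: no H
  3 × C (aromatic): no H
  2 × C: 1 H each → 2
  2 × N (charge +1): no H
  2 × O (charge -1): no H
  1 × C: no H
  1 × Cl: no H
  Total hydrogens = 11.
Molecular formula: C15H11ClN2O7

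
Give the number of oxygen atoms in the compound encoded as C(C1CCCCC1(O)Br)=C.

The symbol for oxygen appears 1 time in the SMILES.

1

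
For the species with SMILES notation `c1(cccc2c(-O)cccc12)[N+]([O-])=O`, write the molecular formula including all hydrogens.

C10H7NO3

Heavy atoms from the SMILES: 10 C, 1 N, 3 O.
Implicit hydrogens by atom environment:
  6 × C (aromatic): 1 H each → 6
  4 × C (aromatic): no H
  1 × N (charge +1): no H
  1 × O: 1 H
  1 × O: no H
  1 × O (charge -1): no H
  Total hydrogens = 7.
Molecular formula: C10H7NO3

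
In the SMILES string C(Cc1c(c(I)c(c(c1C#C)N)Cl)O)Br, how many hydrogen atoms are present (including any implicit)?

8

Hydrogens are implicit in SMILES; fill each atom to its normal valence:
  6 × C (aromatic): no H
  2 × C: 2 H each → 4
  1 × Br: no H
  1 × C: 1 H
  1 × C: no H
  1 × Cl: no H
  1 × I: no H
  1 × N: 2 H
  1 × O: 1 H
  Total hydrogens = 8.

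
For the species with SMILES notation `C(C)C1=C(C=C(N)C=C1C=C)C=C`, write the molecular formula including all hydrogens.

C12H15N

Heavy atoms from the SMILES: 12 C, 1 N.
Implicit hydrogens by atom environment:
  4 × C (aromatic): no H
  3 × C: 2 H each → 6
  2 × C (aromatic): 1 H each → 2
  2 × C: 1 H each → 2
  1 × C: 3 H
  1 × N: 2 H
  Total hydrogens = 15.
Molecular formula: C12H15N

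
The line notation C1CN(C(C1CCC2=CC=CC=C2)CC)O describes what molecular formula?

C14H21NO

Heavy atoms from the SMILES: 14 C, 1 N, 1 O.
Implicit hydrogens by atom environment:
  5 × C: 2 H each → 10
  5 × C (aromatic): 1 H each → 5
  2 × C: 1 H each → 2
  1 × C: 3 H
  1 × C (aromatic): no H
  1 × N: no H
  1 × O: 1 H
  Total hydrogens = 21.
Molecular formula: C14H21NO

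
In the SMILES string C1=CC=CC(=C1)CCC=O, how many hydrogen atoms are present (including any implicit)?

10

Hydrogens are implicit in SMILES; fill each atom to its normal valence:
  5 × C (aromatic): 1 H each → 5
  2 × C: 2 H each → 4
  1 × C: 1 H
  1 × C (aromatic): no H
  1 × O: no H
  Total hydrogens = 10.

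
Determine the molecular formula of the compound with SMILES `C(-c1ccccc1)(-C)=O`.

Heavy atoms from the SMILES: 8 C, 1 O.
Implicit hydrogens by atom environment:
  5 × C (aromatic): 1 H each → 5
  1 × C: 3 H
  1 × C (aromatic): no H
  1 × C: no H
  1 × O: no H
  Total hydrogens = 8.
Molecular formula: C8H8O

C8H8O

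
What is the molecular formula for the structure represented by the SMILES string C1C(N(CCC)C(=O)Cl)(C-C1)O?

C8H14ClNO2

Heavy atoms from the SMILES: 8 C, 1 Cl, 1 N, 2 O.
Implicit hydrogens by atom environment:
  5 × C: 2 H each → 10
  2 × C: no H
  1 × C: 3 H
  1 × Cl: no H
  1 × N: no H
  1 × O: 1 H
  1 × O: no H
  Total hydrogens = 14.
Molecular formula: C8H14ClNO2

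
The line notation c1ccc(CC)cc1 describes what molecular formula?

Heavy atoms from the SMILES: 8 C.
Implicit hydrogens by atom environment:
  5 × C (aromatic): 1 H each → 5
  1 × C: 3 H
  1 × C: 2 H
  1 × C (aromatic): no H
  Total hydrogens = 10.
Molecular formula: C8H10

C8H10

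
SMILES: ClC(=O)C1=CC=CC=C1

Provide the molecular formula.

C7H5ClO

Heavy atoms from the SMILES: 7 C, 1 Cl, 1 O.
Implicit hydrogens by atom environment:
  5 × C (aromatic): 1 H each → 5
  1 × C (aromatic): no H
  1 × C: no H
  1 × Cl: no H
  1 × O: no H
  Total hydrogens = 5.
Molecular formula: C7H5ClO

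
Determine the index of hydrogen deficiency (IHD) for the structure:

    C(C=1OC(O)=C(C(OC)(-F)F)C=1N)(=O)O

4

Molecular formula from the SMILES: C7H7F2NO5.
DoU = (2C + 2 + N − H − X)/2 = (2·7 + 2 + 1 − 7 − 2)/2 = 8/2 = 4.
(Structurally: 1 ring(s) + 3 π bond(s) = 4.)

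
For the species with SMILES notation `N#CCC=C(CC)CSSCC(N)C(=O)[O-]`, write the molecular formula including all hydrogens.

Heavy atoms from the SMILES: 10 C, 2 N, 2 O, 2 S.
Implicit hydrogens by atom environment:
  4 × C: 2 H each → 8
  3 × C: no H
  2 × C: 1 H each → 2
  2 × S: no H
  1 × C: 3 H
  1 × N: 2 H
  1 × N: no H
  1 × O: no H
  1 × O (charge -1): no H
  Total hydrogens = 15.
Net charge -1.
Molecular formula: C10H15N2O2S2-

C10H15N2O2S2-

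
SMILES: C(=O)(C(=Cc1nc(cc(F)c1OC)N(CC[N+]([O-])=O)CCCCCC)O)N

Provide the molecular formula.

C17H25FN4O5

Heavy atoms from the SMILES: 17 C, 1 F, 4 N, 5 O.
Implicit hydrogens by atom environment:
  7 × C: 2 H each → 14
  4 × C (aromatic): no H
  3 × O: no H
  2 × C: 3 H each → 6
  2 × C: no H
  1 × C (aromatic): 1 H
  1 × C: 1 H
  1 × F: no H
  1 × N: 2 H
  1 × N (aromatic): no H
  1 × N: no H
  1 × N (charge +1): no H
  1 × O: 1 H
  1 × O (charge -1): no H
  Total hydrogens = 25.
Molecular formula: C17H25FN4O5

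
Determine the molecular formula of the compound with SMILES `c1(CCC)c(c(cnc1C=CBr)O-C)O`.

C11H14BrNO2

Heavy atoms from the SMILES: 1 Br, 11 C, 1 N, 2 O.
Implicit hydrogens by atom environment:
  4 × C (aromatic): no H
  2 × C: 3 H each → 6
  2 × C: 2 H each → 4
  2 × C: 1 H each → 2
  1 × Br: no H
  1 × C (aromatic): 1 H
  1 × N (aromatic): no H
  1 × O: 1 H
  1 × O: no H
  Total hydrogens = 14.
Molecular formula: C11H14BrNO2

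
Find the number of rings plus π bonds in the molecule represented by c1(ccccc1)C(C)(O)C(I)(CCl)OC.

4

Molecular formula from the SMILES: C11H14ClIO2.
DoU = (2C + 2 + N − H − X)/2 = (2·11 + 2 + 0 − 14 − 2)/2 = 8/2 = 4.
(Structurally: 1 ring(s) + 3 π bond(s) = 4.)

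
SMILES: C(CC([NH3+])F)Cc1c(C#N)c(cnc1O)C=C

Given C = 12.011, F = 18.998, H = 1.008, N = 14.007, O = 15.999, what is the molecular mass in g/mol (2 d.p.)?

236.27

Molecular formula: C12H15FN3O+.
M = 12×12.011 + 1×18.998 + 15×1.008 + 3×14.007 + 1×15.999 = 236.27 g/mol.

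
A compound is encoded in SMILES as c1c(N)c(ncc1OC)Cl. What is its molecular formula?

C6H7ClN2O

Heavy atoms from the SMILES: 6 C, 1 Cl, 2 N, 1 O.
Implicit hydrogens by atom environment:
  3 × C (aromatic): no H
  2 × C (aromatic): 1 H each → 2
  1 × C: 3 H
  1 × Cl: no H
  1 × N: 2 H
  1 × N (aromatic): no H
  1 × O: no H
  Total hydrogens = 7.
Molecular formula: C6H7ClN2O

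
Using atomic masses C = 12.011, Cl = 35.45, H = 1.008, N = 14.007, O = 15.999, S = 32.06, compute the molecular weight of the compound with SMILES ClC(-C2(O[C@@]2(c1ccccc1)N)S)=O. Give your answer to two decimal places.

Molecular formula: C9H8ClNO2S.
M = 9×12.011 + 1×35.45 + 8×1.008 + 1×14.007 + 2×15.999 + 1×32.06 = 229.68 g/mol.

229.68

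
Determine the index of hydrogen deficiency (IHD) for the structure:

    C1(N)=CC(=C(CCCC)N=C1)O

Molecular formula from the SMILES: C9H14N2O.
DoU = (2C + 2 + N − H − X)/2 = (2·9 + 2 + 2 − 14 − 0)/2 = 8/2 = 4.
(Structurally: 1 ring(s) + 3 π bond(s) = 4.)

4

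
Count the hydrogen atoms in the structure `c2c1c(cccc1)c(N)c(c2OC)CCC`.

17

Hydrogens are implicit in SMILES; fill each atom to its normal valence:
  5 × C (aromatic): 1 H each → 5
  5 × C (aromatic): no H
  2 × C: 3 H each → 6
  2 × C: 2 H each → 4
  1 × N: 2 H
  1 × O: no H
  Total hydrogens = 17.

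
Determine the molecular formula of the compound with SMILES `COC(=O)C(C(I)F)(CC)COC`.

C8H14FIO3

Heavy atoms from the SMILES: 8 C, 1 F, 1 I, 3 O.
Implicit hydrogens by atom environment:
  3 × C: 3 H each → 9
  3 × O: no H
  2 × C: 2 H each → 4
  2 × C: no H
  1 × C: 1 H
  1 × F: no H
  1 × I: no H
  Total hydrogens = 14.
Molecular formula: C8H14FIO3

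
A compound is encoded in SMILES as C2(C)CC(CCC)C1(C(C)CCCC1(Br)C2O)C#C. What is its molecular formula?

C17H27BrO

Heavy atoms from the SMILES: 1 Br, 17 C, 1 O.
Implicit hydrogens by atom environment:
  6 × C: 2 H each → 12
  5 × C: 1 H each → 5
  3 × C: 3 H each → 9
  3 × C: no H
  1 × Br: no H
  1 × O: 1 H
  Total hydrogens = 27.
Molecular formula: C17H27BrO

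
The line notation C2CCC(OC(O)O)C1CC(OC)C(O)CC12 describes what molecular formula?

C12H22O5

Heavy atoms from the SMILES: 12 C, 5 O.
Implicit hydrogens by atom environment:
  6 × C: 1 H each → 6
  5 × C: 2 H each → 10
  3 × O: 1 H each → 3
  2 × O: no H
  1 × C: 3 H
  Total hydrogens = 22.
Molecular formula: C12H22O5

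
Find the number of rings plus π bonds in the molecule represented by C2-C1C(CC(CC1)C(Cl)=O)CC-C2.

3

Molecular formula from the SMILES: C11H17ClO.
DoU = (2C + 2 + N − H − X)/2 = (2·11 + 2 + 0 − 17 − 1)/2 = 6/2 = 3.
(Structurally: 2 ring(s) + 1 π bond(s) = 3.)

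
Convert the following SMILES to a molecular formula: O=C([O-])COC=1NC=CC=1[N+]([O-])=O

Heavy atoms from the SMILES: 6 C, 2 N, 5 O.
Implicit hydrogens by atom environment:
  3 × O: no H
  2 × C (aromatic): 1 H each → 2
  2 × C (aromatic): no H
  2 × O (charge -1): no H
  1 × C: 2 H
  1 × C: no H
  1 × N (aromatic): 1 H
  1 × N (charge +1): no H
  Total hydrogens = 5.
Net charge -1.
Molecular formula: C6H5N2O5-

C6H5N2O5-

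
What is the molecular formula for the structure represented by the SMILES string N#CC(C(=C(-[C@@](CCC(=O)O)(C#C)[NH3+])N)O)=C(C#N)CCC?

C15H19N4O3+

Heavy atoms from the SMILES: 15 C, 4 N, 3 O.
Implicit hydrogens by atom environment:
  9 × C: no H
  4 × C: 2 H each → 8
  2 × N: no H
  2 × O: 1 H each → 2
  1 × C: 3 H
  1 × C: 1 H
  1 × N (charge +1): 3 H
  1 × N: 2 H
  1 × O: no H
  Total hydrogens = 19.
Net charge +1.
Molecular formula: C15H19N4O3+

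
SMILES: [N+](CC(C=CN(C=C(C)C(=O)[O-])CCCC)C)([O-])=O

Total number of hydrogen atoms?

Hydrogens are implicit in SMILES; fill each atom to its normal valence:
  4 × C: 2 H each → 8
  4 × C: 1 H each → 4
  3 × C: 3 H each → 9
  2 × C: no H
  2 × O: no H
  2 × O (charge -1): no H
  1 × N: no H
  1 × N (charge +1): no H
  Total hydrogens = 21.

21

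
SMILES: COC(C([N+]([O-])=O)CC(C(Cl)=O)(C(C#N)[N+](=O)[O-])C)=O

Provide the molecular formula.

Heavy atoms from the SMILES: 9 C, 1 Cl, 3 N, 7 O.
Implicit hydrogens by atom environment:
  5 × O: no H
  4 × C: no H
  2 × C: 3 H each → 6
  2 × C: 1 H each → 2
  2 × N (charge +1): no H
  2 × O (charge -1): no H
  1 × C: 2 H
  1 × Cl: no H
  1 × N: no H
  Total hydrogens = 10.
Molecular formula: C9H10ClN3O7

C9H10ClN3O7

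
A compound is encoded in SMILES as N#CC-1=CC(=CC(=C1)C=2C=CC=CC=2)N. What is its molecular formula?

Heavy atoms from the SMILES: 13 C, 2 N.
Implicit hydrogens by atom environment:
  8 × C (aromatic): 1 H each → 8
  4 × C (aromatic): no H
  1 × C: no H
  1 × N: 2 H
  1 × N: no H
  Total hydrogens = 10.
Molecular formula: C13H10N2

C13H10N2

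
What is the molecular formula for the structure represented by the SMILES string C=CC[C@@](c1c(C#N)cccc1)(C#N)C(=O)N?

Heavy atoms from the SMILES: 13 C, 3 N, 1 O.
Implicit hydrogens by atom environment:
  4 × C (aromatic): 1 H each → 4
  4 × C: no H
  2 × C: 2 H each → 4
  2 × C (aromatic): no H
  2 × N: no H
  1 × C: 1 H
  1 × N: 2 H
  1 × O: no H
  Total hydrogens = 11.
Molecular formula: C13H11N3O

C13H11N3O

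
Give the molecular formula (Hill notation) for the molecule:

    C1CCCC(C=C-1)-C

C8H14

Heavy atoms from the SMILES: 8 C.
Implicit hydrogens by atom environment:
  4 × C: 2 H each → 8
  3 × C: 1 H each → 3
  1 × C: 3 H
  Total hydrogens = 14.
Molecular formula: C8H14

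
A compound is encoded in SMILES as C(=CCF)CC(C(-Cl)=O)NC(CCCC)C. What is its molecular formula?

Heavy atoms from the SMILES: 12 C, 1 Cl, 1 F, 1 N, 1 O.
Implicit hydrogens by atom environment:
  5 × C: 2 H each → 10
  4 × C: 1 H each → 4
  2 × C: 3 H each → 6
  1 × C: no H
  1 × Cl: no H
  1 × F: no H
  1 × N: 1 H
  1 × O: no H
  Total hydrogens = 21.
Molecular formula: C12H21ClFNO

C12H21ClFNO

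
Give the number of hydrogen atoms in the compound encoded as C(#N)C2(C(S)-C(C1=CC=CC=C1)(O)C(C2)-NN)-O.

Hydrogens are implicit in SMILES; fill each atom to its normal valence:
  5 × C (aromatic): 1 H each → 5
  3 × C: no H
  2 × C: 1 H each → 2
  2 × O: 1 H each → 2
  1 × C: 2 H
  1 × C (aromatic): no H
  1 × N: 2 H
  1 × N: 1 H
  1 × N: no H
  1 × S: 1 H
  Total hydrogens = 15.

15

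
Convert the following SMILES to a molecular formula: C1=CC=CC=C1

C6H6

Heavy atoms from the SMILES: 6 C.
Implicit hydrogens by atom environment:
  6 × C (aromatic): 1 H each → 6
  Total hydrogens = 6.
Molecular formula: C6H6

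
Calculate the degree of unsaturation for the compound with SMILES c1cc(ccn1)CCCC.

4

Molecular formula from the SMILES: C9H13N.
DoU = (2C + 2 + N − H − X)/2 = (2·9 + 2 + 1 − 13 − 0)/2 = 8/2 = 4.
(Structurally: 1 ring(s) + 3 π bond(s) = 4.)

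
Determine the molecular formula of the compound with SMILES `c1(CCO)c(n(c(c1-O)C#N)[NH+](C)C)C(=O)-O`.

C10H14N3O4+

Heavy atoms from the SMILES: 10 C, 3 N, 4 O.
Implicit hydrogens by atom environment:
  4 × C (aromatic): no H
  3 × O: 1 H each → 3
  2 × C: 3 H each → 6
  2 × C: 2 H each → 4
  2 × C: no H
  1 × N (charge +1): 1 H
  1 × N (aromatic): no H
  1 × N: no H
  1 × O: no H
  Total hydrogens = 14.
Net charge +1.
Molecular formula: C10H14N3O4+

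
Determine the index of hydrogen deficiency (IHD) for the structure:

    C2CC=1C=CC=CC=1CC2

Molecular formula from the SMILES: C10H12.
DoU = (2C + 2 + N − H − X)/2 = (2·10 + 2 + 0 − 12 − 0)/2 = 10/2 = 5.
(Structurally: 2 ring(s) + 3 π bond(s) = 5.)

5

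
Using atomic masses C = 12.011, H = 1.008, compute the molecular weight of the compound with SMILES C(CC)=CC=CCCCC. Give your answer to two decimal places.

138.25

Molecular formula: C10H18.
M = 10×12.011 + 18×1.008 = 138.25 g/mol.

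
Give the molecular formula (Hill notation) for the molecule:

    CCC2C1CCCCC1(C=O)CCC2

C13H22O

Heavy atoms from the SMILES: 13 C, 1 O.
Implicit hydrogens by atom environment:
  8 × C: 2 H each → 16
  3 × C: 1 H each → 3
  1 × C: 3 H
  1 × C: no H
  1 × O: no H
  Total hydrogens = 22.
Molecular formula: C13H22O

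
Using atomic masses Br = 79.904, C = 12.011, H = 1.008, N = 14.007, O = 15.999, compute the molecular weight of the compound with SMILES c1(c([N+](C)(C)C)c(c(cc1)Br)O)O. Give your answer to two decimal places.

Molecular formula: C9H13BrNO2+.
M = 1×79.904 + 9×12.011 + 13×1.008 + 1×14.007 + 2×15.999 = 247.11 g/mol.

247.11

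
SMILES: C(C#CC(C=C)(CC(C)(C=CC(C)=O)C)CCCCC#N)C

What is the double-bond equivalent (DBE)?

Molecular formula from the SMILES: C20H29NO.
DoU = (2C + 2 + N − H − X)/2 = (2·20 + 2 + 1 − 29 − 0)/2 = 14/2 = 7.
(Structurally: 0 ring(s) + 7 π bond(s) = 7.)

7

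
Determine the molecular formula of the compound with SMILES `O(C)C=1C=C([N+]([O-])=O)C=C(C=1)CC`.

Heavy atoms from the SMILES: 9 C, 1 N, 3 O.
Implicit hydrogens by atom environment:
  3 × C (aromatic): 1 H each → 3
  3 × C (aromatic): no H
  2 × C: 3 H each → 6
  2 × O: no H
  1 × C: 2 H
  1 × N (charge +1): no H
  1 × O (charge -1): no H
  Total hydrogens = 11.
Molecular formula: C9H11NO3

C9H11NO3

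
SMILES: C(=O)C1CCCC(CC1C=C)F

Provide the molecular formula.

Heavy atoms from the SMILES: 10 C, 1 F, 1 O.
Implicit hydrogens by atom environment:
  5 × C: 2 H each → 10
  5 × C: 1 H each → 5
  1 × F: no H
  1 × O: no H
  Total hydrogens = 15.
Molecular formula: C10H15FO

C10H15FO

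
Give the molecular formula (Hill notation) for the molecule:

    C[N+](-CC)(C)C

C5H14N+

Heavy atoms from the SMILES: 5 C, 1 N.
Implicit hydrogens by atom environment:
  4 × C: 3 H each → 12
  1 × C: 2 H
  1 × N (charge +1): no H
  Total hydrogens = 14.
Net charge +1.
Molecular formula: C5H14N+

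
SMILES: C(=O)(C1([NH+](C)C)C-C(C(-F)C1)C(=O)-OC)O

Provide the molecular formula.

Heavy atoms from the SMILES: 10 C, 1 F, 1 N, 4 O.
Implicit hydrogens by atom environment:
  3 × C: 3 H each → 9
  3 × C: no H
  3 × O: no H
  2 × C: 2 H each → 4
  2 × C: 1 H each → 2
  1 × F: no H
  1 × N (charge +1): 1 H
  1 × O: 1 H
  Total hydrogens = 17.
Net charge +1.
Molecular formula: C10H17FNO4+

C10H17FNO4+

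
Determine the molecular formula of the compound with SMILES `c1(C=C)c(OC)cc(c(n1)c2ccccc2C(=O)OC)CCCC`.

C20H23NO3

Heavy atoms from the SMILES: 20 C, 1 N, 3 O.
Implicit hydrogens by atom environment:
  6 × C (aromatic): no H
  5 × C (aromatic): 1 H each → 5
  4 × C: 2 H each → 8
  3 × C: 3 H each → 9
  3 × O: no H
  1 × C: 1 H
  1 × C: no H
  1 × N (aromatic): no H
  Total hydrogens = 23.
Molecular formula: C20H23NO3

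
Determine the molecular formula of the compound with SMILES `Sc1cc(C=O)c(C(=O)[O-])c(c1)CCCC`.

C12H13O3S-

Heavy atoms from the SMILES: 12 C, 3 O, 1 S.
Implicit hydrogens by atom environment:
  4 × C (aromatic): no H
  3 × C: 2 H each → 6
  2 × C (aromatic): 1 H each → 2
  2 × O: no H
  1 × C: 3 H
  1 × C: 1 H
  1 × C: no H
  1 × O (charge -1): no H
  1 × S: 1 H
  Total hydrogens = 13.
Net charge -1.
Molecular formula: C12H13O3S-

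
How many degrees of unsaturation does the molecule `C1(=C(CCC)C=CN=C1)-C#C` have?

Molecular formula from the SMILES: C10H11N.
DoU = (2C + 2 + N − H − X)/2 = (2·10 + 2 + 1 − 11 − 0)/2 = 12/2 = 6.
(Structurally: 1 ring(s) + 5 π bond(s) = 6.)

6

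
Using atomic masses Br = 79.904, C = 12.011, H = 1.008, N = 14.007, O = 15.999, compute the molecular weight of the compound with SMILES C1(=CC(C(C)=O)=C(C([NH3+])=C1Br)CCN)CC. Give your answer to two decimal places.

Molecular formula: C12H18BrN2O+.
M = 1×79.904 + 12×12.011 + 18×1.008 + 2×14.007 + 1×15.999 = 286.19 g/mol.

286.19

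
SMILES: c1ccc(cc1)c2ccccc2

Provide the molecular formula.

Heavy atoms from the SMILES: 12 C.
Implicit hydrogens by atom environment:
  10 × C (aromatic): 1 H each → 10
  2 × C (aromatic): no H
  Total hydrogens = 10.
Molecular formula: C12H10

C12H10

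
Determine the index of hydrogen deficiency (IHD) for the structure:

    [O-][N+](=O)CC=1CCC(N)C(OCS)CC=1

3

Molecular formula from the SMILES: C9H16N2O3S.
DoU = (2C + 2 + N − H − X)/2 = (2·9 + 2 + 2 − 16 − 0)/2 = 6/2 = 3.
(Structurally: 1 ring(s) + 2 π bond(s) = 3.)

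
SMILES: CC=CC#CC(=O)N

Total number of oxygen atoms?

The symbol for oxygen appears 1 time in the SMILES.

1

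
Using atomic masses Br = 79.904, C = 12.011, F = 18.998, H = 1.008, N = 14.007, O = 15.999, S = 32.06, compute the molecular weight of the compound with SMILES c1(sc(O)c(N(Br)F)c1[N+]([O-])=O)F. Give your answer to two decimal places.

275.02

Molecular formula: C4HBrF2N2O3S.
M = 1×79.904 + 4×12.011 + 2×18.998 + 1×1.008 + 2×14.007 + 3×15.999 + 1×32.06 = 275.02 g/mol.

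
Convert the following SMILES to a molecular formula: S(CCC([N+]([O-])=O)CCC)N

C6H14N2O2S

Heavy atoms from the SMILES: 6 C, 2 N, 2 O, 1 S.
Implicit hydrogens by atom environment:
  4 × C: 2 H each → 8
  1 × C: 3 H
  1 × C: 1 H
  1 × N: 2 H
  1 × N (charge +1): no H
  1 × O: no H
  1 × O (charge -1): no H
  1 × S: no H
  Total hydrogens = 14.
Molecular formula: C6H14N2O2S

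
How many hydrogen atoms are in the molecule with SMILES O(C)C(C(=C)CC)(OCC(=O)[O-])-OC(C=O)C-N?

Hydrogens are implicit in SMILES; fill each atom to its normal valence:
  5 × O: no H
  4 × C: 2 H each → 8
  3 × C: no H
  2 × C: 3 H each → 6
  2 × C: 1 H each → 2
  1 × N: 2 H
  1 × O (charge -1): no H
  Total hydrogens = 18.

18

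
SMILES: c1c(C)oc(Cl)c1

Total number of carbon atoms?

5

The symbol for carbon appears 5 times in the SMILES. Lowercase c denotes aromatic carbon and counts toward C.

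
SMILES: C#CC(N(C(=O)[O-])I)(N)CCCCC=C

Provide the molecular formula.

C10H14IN2O2-

Heavy atoms from the SMILES: 10 C, 1 I, 2 N, 2 O.
Implicit hydrogens by atom environment:
  5 × C: 2 H each → 10
  3 × C: no H
  2 × C: 1 H each → 2
  1 × I: no H
  1 × N: 2 H
  1 × N: no H
  1 × O: no H
  1 × O (charge -1): no H
  Total hydrogens = 14.
Net charge -1.
Molecular formula: C10H14IN2O2-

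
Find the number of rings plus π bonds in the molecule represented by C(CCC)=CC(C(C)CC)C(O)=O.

2

Molecular formula from the SMILES: C11H20O2.
DoU = (2C + 2 + N − H − X)/2 = (2·11 + 2 + 0 − 20 − 0)/2 = 4/2 = 2.
(Structurally: 0 ring(s) + 2 π bond(s) = 2.)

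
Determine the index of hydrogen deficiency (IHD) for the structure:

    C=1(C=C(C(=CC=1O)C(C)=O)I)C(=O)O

Molecular formula from the SMILES: C9H7IO4.
DoU = (2C + 2 + N − H − X)/2 = (2·9 + 2 + 0 − 7 − 1)/2 = 12/2 = 6.
(Structurally: 1 ring(s) + 5 π bond(s) = 6.)

6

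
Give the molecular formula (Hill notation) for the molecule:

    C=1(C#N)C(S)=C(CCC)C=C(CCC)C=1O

C13H17NOS

Heavy atoms from the SMILES: 13 C, 1 N, 1 O, 1 S.
Implicit hydrogens by atom environment:
  5 × C (aromatic): no H
  4 × C: 2 H each → 8
  2 × C: 3 H each → 6
  1 × C (aromatic): 1 H
  1 × C: no H
  1 × N: no H
  1 × O: 1 H
  1 × S: 1 H
  Total hydrogens = 17.
Molecular formula: C13H17NOS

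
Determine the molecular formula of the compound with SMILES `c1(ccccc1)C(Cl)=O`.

Heavy atoms from the SMILES: 7 C, 1 Cl, 1 O.
Implicit hydrogens by atom environment:
  5 × C (aromatic): 1 H each → 5
  1 × C (aromatic): no H
  1 × C: no H
  1 × Cl: no H
  1 × O: no H
  Total hydrogens = 5.
Molecular formula: C7H5ClO

C7H5ClO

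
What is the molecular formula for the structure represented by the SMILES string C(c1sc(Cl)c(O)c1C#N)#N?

Heavy atoms from the SMILES: 6 C, 1 Cl, 2 N, 1 O, 1 S.
Implicit hydrogens by atom environment:
  4 × C (aromatic): no H
  2 × C: no H
  2 × N: no H
  1 × Cl: no H
  1 × O: 1 H
  1 × S (aromatic): no H
  Total hydrogens = 1.
Molecular formula: C6HClN2OS

C6HClN2OS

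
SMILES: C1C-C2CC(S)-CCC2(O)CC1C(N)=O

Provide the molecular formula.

Heavy atoms from the SMILES: 11 C, 1 N, 2 O, 1 S.
Implicit hydrogens by atom environment:
  6 × C: 2 H each → 12
  3 × C: 1 H each → 3
  2 × C: no H
  1 × N: 2 H
  1 × O: 1 H
  1 × O: no H
  1 × S: 1 H
  Total hydrogens = 19.
Molecular formula: C11H19NO2S

C11H19NO2S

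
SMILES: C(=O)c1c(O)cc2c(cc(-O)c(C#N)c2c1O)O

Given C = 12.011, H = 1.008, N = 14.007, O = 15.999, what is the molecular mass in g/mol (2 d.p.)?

245.19

Molecular formula: C12H7NO5.
M = 12×12.011 + 7×1.008 + 1×14.007 + 5×15.999 = 245.19 g/mol.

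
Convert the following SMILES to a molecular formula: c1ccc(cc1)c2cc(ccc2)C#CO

C14H10O

Heavy atoms from the SMILES: 14 C, 1 O.
Implicit hydrogens by atom environment:
  9 × C (aromatic): 1 H each → 9
  3 × C (aromatic): no H
  2 × C: no H
  1 × O: 1 H
  Total hydrogens = 10.
Molecular formula: C14H10O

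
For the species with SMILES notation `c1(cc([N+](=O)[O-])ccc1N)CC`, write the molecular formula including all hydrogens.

Heavy atoms from the SMILES: 8 C, 2 N, 2 O.
Implicit hydrogens by atom environment:
  3 × C (aromatic): 1 H each → 3
  3 × C (aromatic): no H
  1 × C: 3 H
  1 × C: 2 H
  1 × N: 2 H
  1 × N (charge +1): no H
  1 × O: no H
  1 × O (charge -1): no H
  Total hydrogens = 10.
Molecular formula: C8H10N2O2

C8H10N2O2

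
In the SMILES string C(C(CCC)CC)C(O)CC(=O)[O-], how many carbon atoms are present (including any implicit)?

10

The symbol for carbon appears 10 times in the SMILES.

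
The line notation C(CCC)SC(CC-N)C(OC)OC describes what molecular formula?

C10H23NO2S

Heavy atoms from the SMILES: 10 C, 1 N, 2 O, 1 S.
Implicit hydrogens by atom environment:
  5 × C: 2 H each → 10
  3 × C: 3 H each → 9
  2 × C: 1 H each → 2
  2 × O: no H
  1 × N: 2 H
  1 × S: no H
  Total hydrogens = 23.
Molecular formula: C10H23NO2S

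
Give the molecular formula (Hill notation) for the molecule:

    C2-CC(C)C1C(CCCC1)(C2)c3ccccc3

Heavy atoms from the SMILES: 17 C.
Implicit hydrogens by atom environment:
  7 × C: 2 H each → 14
  5 × C (aromatic): 1 H each → 5
  2 × C: 1 H each → 2
  1 × C: 3 H
  1 × C: no H
  1 × C (aromatic): no H
  Total hydrogens = 24.
Molecular formula: C17H24

C17H24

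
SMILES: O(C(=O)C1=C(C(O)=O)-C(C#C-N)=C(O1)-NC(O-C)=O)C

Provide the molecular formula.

Heavy atoms from the SMILES: 11 C, 2 N, 7 O.
Implicit hydrogens by atom environment:
  5 × C: no H
  5 × O: no H
  4 × C (aromatic): no H
  2 × C: 3 H each → 6
  1 × N: 2 H
  1 × N: 1 H
  1 × O: 1 H
  1 × O (aromatic): no H
  Total hydrogens = 10.
Molecular formula: C11H10N2O7

C11H10N2O7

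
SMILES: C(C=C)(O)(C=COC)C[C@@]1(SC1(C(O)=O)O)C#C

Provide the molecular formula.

C12H14O5S

Heavy atoms from the SMILES: 12 C, 5 O, 1 S.
Implicit hydrogens by atom environment:
  5 × C: no H
  4 × C: 1 H each → 4
  3 × O: 1 H each → 3
  2 × C: 2 H each → 4
  2 × O: no H
  1 × C: 3 H
  1 × S: no H
  Total hydrogens = 14.
Molecular formula: C12H14O5S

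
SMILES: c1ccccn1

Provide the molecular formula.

C5H5N

Heavy atoms from the SMILES: 5 C, 1 N.
Implicit hydrogens by atom environment:
  5 × C (aromatic): 1 H each → 5
  1 × N (aromatic): no H
  Total hydrogens = 5.
Molecular formula: C5H5N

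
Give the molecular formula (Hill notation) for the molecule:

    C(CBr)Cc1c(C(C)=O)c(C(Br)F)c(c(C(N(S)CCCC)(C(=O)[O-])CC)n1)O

Heavy atoms from the SMILES: 2 Br, 19 C, 1 F, 2 N, 4 O, 1 S.
Implicit hydrogens by atom environment:
  7 × C: 2 H each → 14
  5 × C (aromatic): no H
  3 × C: 3 H each → 9
  3 × C: no H
  2 × Br: no H
  2 × O: no H
  1 × C: 1 H
  1 × F: no H
  1 × N (aromatic): no H
  1 × N: no H
  1 × O: 1 H
  1 × O (charge -1): no H
  1 × S: 1 H
  Total hydrogens = 26.
Net charge -1.
Molecular formula: C19H26Br2FN2O4S-

C19H26Br2FN2O4S-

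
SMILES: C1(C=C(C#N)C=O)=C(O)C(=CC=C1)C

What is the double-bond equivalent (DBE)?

8

Molecular formula from the SMILES: C11H9NO2.
DoU = (2C + 2 + N − H − X)/2 = (2·11 + 2 + 1 − 9 − 0)/2 = 16/2 = 8.
(Structurally: 1 ring(s) + 7 π bond(s) = 8.)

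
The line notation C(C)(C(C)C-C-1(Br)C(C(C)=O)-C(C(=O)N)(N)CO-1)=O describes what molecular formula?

Heavy atoms from the SMILES: 1 Br, 12 C, 2 N, 4 O.
Implicit hydrogens by atom environment:
  5 × C: no H
  4 × O: no H
  3 × C: 3 H each → 9
  2 × C: 2 H each → 4
  2 × C: 1 H each → 2
  2 × N: 2 H each → 4
  1 × Br: no H
  Total hydrogens = 19.
Molecular formula: C12H19BrN2O4

C12H19BrN2O4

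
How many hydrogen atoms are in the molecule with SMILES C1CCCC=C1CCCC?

Hydrogens are implicit in SMILES; fill each atom to its normal valence:
  7 × C: 2 H each → 14
  1 × C: 3 H
  1 × C: 1 H
  1 × C: no H
  Total hydrogens = 18.

18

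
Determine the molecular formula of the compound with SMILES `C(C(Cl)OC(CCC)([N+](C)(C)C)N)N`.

Heavy atoms from the SMILES: 9 C, 1 Cl, 3 N, 1 O.
Implicit hydrogens by atom environment:
  4 × C: 3 H each → 12
  3 × C: 2 H each → 6
  2 × N: 2 H each → 4
  1 × C: 1 H
  1 × C: no H
  1 × Cl: no H
  1 × N (charge +1): no H
  1 × O: no H
  Total hydrogens = 23.
Net charge +1.
Molecular formula: C9H23ClN3O+

C9H23ClN3O+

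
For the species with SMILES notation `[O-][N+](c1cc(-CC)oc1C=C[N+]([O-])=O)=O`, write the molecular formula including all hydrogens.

C8H8N2O5

Heavy atoms from the SMILES: 8 C, 2 N, 5 O.
Implicit hydrogens by atom environment:
  3 × C (aromatic): no H
  2 × C: 1 H each → 2
  2 × N (charge +1): no H
  2 × O: no H
  2 × O (charge -1): no H
  1 × C: 3 H
  1 × C: 2 H
  1 × C (aromatic): 1 H
  1 × O (aromatic): no H
  Total hydrogens = 8.
Molecular formula: C8H8N2O5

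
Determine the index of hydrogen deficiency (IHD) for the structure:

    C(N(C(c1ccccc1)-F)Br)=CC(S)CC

Molecular formula from the SMILES: C12H15BrFNS.
DoU = (2C + 2 + N − H − X)/2 = (2·12 + 2 + 1 − 15 − 2)/2 = 10/2 = 5.
(Structurally: 1 ring(s) + 4 π bond(s) = 5.)

5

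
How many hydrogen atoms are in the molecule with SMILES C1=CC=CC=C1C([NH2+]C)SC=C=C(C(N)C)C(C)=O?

Hydrogens are implicit in SMILES; fill each atom to its normal valence:
  5 × C (aromatic): 1 H each → 5
  3 × C: 3 H each → 9
  3 × C: 1 H each → 3
  3 × C: no H
  1 × C (aromatic): no H
  1 × N (charge +1): 2 H
  1 × N: 2 H
  1 × O: no H
  1 × S: no H
  Total hydrogens = 21.

21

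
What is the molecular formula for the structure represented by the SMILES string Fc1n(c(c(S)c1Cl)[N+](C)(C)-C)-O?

Heavy atoms from the SMILES: 7 C, 1 Cl, 1 F, 2 N, 1 O, 1 S.
Implicit hydrogens by atom environment:
  4 × C (aromatic): no H
  3 × C: 3 H each → 9
  1 × Cl: no H
  1 × F: no H
  1 × N (aromatic): no H
  1 × N (charge +1): no H
  1 × O: 1 H
  1 × S: 1 H
  Total hydrogens = 11.
Net charge +1.
Molecular formula: C7H11ClFN2OS+

C7H11ClFN2OS+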